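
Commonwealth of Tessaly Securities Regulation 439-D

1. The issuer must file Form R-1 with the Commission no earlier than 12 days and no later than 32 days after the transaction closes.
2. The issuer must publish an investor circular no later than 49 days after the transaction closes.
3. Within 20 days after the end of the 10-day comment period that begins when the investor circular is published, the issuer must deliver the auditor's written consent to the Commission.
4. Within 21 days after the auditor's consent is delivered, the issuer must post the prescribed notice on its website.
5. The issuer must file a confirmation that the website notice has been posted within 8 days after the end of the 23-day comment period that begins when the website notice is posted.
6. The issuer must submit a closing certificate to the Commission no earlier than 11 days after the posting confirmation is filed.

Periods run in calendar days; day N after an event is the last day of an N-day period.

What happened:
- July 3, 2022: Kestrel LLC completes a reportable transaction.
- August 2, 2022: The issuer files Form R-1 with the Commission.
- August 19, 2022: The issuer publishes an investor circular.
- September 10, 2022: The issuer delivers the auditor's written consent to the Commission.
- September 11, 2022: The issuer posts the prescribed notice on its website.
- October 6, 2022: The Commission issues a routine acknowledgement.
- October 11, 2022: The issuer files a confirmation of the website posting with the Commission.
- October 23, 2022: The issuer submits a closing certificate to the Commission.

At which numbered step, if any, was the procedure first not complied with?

(1) the permitted window runs from July 3, 2022 + 12 = July 15, 2022 to July 3, 2022 + 32 = August 4, 2022; done August 2, 2022 — within the window.
(2) due by July 3, 2022 + 49 days = August 21, 2022; August 19, 2022 is within that limit.
(3) due by August 29, 2022 + 20 days = September 18, 2022; done September 10, 2022 — timely.
(4) due by September 10, 2022 + 21 days = October 1, 2022; September 11, 2022 is within that limit.
(5) due by October 4, 2022 + 8 days = October 12, 2022; completed October 11, 2022, before the deadline.
(6) permitted from October 11, 2022 + 11 days = October 22, 2022 onward; done October 23, 2022, after the minimum wait.

None — every step was satisfied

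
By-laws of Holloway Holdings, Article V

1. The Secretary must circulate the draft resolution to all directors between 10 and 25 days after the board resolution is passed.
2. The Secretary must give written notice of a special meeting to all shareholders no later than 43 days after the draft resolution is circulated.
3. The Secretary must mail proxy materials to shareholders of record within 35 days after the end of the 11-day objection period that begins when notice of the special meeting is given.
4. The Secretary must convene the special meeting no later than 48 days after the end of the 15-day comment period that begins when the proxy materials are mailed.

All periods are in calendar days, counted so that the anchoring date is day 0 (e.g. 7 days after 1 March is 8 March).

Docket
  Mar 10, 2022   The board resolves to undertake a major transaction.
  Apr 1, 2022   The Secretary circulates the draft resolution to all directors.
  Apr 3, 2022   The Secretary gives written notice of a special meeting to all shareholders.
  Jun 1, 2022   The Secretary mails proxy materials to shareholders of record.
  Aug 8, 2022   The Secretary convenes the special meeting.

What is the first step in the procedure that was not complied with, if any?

Step 1: the window is 10–25 days after Mar 10, 2022 (when the board resolution is passed), so Mar 20, 2022 through Apr 4, 2022; Apr 1, 2022 falls inside that range.
Step 2: 43 days after Apr 1, 2022 (when the draft resolution is circulated) is May 14, 2022; done Apr 3, 2022 — timely.
Step 3: 35 days after Apr 14, 2022 (end of the 11-day objection period, which began when notice of the special meeting is given on Apr 3, 2022) is May 19, 2022; Jun 1, 2022 misses that deadline by 13 days.

Step 3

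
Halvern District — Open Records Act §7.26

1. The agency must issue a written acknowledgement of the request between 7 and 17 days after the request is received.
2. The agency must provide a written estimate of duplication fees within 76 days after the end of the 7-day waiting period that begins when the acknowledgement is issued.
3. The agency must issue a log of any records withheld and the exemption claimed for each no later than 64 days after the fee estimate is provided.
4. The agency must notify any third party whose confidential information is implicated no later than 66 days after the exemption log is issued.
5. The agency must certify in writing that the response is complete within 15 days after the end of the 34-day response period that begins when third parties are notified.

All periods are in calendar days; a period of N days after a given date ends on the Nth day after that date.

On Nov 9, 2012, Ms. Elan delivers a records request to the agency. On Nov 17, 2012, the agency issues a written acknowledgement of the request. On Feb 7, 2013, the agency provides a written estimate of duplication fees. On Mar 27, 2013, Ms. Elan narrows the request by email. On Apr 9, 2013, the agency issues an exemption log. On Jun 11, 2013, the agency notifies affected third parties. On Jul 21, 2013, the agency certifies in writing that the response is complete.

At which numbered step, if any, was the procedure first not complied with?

None — every step was satisfied

(1) the permitted window runs from Nov 9, 2012 + 7 = Nov 16, 2012 to Nov 9, 2012 + 17 = Nov 26, 2012; done Nov 17, 2012 — within the window.
(2) due by Nov 24, 2012 + 76 days = Feb 8, 2013; Feb 7, 2013 is within that limit.
(3) due by Feb 7, 2013 + 64 days = Apr 12, 2013; Apr 9, 2013 is within that limit.
(4) due by Apr 9, 2013 + 66 days = Jun 14, 2013; completed Jun 11, 2013, before the deadline.
(5) due by Jul 15, 2013 + 15 days = Jul 30, 2013; done Jul 21, 2013 — timely.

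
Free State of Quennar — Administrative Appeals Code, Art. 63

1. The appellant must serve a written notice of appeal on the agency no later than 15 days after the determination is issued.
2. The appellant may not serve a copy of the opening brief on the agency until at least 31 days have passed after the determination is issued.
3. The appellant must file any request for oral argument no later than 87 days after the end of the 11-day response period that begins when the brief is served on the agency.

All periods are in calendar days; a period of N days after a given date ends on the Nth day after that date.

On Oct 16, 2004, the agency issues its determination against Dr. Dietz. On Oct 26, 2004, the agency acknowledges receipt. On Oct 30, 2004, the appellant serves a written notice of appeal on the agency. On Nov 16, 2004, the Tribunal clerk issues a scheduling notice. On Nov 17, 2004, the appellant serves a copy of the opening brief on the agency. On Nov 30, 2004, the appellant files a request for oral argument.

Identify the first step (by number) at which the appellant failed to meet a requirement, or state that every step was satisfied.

(1) due by Oct 16, 2004 + 15 days = Oct 31, 2004; done Oct 30, 2004 — timely.
(2) permitted from Oct 16, 2004 + 31 days = Nov 16, 2004 onward; Nov 17, 2004 is on or after that date.
(3) due by Nov 28, 2004 + 87 days = Feb 23, 2005; Nov 30, 2004 is within that limit.

None — every step was satisfied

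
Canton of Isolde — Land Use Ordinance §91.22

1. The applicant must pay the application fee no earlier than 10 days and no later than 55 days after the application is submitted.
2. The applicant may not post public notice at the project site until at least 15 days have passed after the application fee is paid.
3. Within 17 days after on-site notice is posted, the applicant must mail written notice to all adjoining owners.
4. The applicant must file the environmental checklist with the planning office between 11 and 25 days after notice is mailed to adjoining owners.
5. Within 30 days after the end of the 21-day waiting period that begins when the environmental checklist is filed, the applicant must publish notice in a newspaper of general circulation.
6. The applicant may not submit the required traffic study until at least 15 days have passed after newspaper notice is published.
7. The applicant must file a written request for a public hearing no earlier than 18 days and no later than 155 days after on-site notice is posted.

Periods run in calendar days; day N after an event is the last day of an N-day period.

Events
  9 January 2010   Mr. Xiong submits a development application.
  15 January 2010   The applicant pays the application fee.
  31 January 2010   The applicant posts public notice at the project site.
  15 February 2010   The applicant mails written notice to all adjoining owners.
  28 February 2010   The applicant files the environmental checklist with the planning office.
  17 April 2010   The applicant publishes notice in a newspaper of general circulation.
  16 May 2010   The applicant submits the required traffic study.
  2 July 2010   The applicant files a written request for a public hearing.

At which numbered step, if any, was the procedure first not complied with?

Step 1

Step 1 — 10 and 55 days from 9 January 2010 (when the application is submitted) are 19 January 2010 and 5 March 2010 respectively; 15 January 2010 is 4 days too early.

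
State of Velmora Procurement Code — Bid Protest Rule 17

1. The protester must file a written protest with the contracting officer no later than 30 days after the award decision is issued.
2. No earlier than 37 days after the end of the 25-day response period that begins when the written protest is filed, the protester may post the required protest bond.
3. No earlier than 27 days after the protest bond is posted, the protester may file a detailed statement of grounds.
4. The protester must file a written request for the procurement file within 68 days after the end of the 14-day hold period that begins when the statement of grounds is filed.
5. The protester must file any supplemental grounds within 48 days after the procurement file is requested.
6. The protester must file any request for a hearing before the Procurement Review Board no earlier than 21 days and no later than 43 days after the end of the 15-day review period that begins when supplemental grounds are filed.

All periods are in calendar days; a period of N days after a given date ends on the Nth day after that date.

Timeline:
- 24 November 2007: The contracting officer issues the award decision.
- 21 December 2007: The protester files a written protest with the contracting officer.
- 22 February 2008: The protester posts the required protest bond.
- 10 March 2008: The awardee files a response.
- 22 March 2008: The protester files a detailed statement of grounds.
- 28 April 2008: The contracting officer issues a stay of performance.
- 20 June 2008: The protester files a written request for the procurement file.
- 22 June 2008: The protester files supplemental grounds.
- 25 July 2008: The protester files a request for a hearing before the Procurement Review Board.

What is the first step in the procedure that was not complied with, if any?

Step 4

Step 1 — counting 30 days from 24 November 2007 (when the award decision is issued) gives a deadline of 24 December 2007; done 21 December 2007 — timely.
Step 2 — must wait 37 days from 15 January 2008 (end of the 25-day response period, which began when the written protest is filed on 21 December 2007), so not before 21 February 2008; done 22 February 2008, after the minimum wait.
Step 3 — must wait 27 days from 22 February 2008 (when the protest bond is posted), so not before 20 March 2008; done 22 March 2008, after the minimum wait.
Step 4 — counting 68 days from 5 April 2008 (end of the 14-day hold period, which began when the statement of grounds is filed on 22 March 2008) gives a deadline of 12 June 2008; 20 June 2008 misses that deadline by 8 days.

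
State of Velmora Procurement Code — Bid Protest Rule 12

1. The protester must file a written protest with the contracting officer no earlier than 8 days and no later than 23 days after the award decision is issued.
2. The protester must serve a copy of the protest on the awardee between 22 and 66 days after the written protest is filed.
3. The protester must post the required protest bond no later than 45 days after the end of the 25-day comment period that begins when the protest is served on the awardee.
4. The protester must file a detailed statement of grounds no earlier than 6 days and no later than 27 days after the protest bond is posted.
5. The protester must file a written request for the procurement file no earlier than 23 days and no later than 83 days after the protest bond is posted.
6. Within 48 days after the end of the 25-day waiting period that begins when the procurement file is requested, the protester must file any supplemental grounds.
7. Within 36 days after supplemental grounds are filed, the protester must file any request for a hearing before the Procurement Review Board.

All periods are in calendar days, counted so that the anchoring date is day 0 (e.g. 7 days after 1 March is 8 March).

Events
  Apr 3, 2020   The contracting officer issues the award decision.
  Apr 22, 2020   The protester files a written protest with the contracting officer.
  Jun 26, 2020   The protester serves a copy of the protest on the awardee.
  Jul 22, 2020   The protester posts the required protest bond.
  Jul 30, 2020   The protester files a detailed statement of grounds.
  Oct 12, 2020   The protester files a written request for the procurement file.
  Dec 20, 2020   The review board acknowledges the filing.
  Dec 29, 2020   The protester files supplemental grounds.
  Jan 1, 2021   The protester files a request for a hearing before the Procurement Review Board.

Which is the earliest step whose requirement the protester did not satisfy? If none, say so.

Step 6

(1) the permitted window runs from Apr 3, 2020 + 8 = Apr 11, 2020 to Apr 3, 2020 + 23 = Apr 26, 2020; Apr 22, 2020 falls inside that range.
(2) the permitted window runs from Apr 22, 2020 + 22 = May 14, 2020 to Apr 22, 2020 + 66 = Jun 27, 2020; done Jun 26, 2020, which is between those dates.
(3) due by Jul 21, 2020 + 45 days = Sep 4, 2020; done Jul 22, 2020 — timely.
(4) the permitted window runs from Jul 22, 2020 + 6 = Jul 28, 2020 to Jul 22, 2020 + 27 = Aug 18, 2020; done Jul 30, 2020, which is between those dates.
(5) the permitted window runs from Jul 22, 2020 + 23 = Aug 14, 2020 to Jul 22, 2020 + 83 = Oct 13, 2020; done Oct 12, 2020, which is between those dates.
(6) due by Nov 6, 2020 + 48 days = Dec 24, 2020; not done until Dec 29, 2020, 5 days after the deadline.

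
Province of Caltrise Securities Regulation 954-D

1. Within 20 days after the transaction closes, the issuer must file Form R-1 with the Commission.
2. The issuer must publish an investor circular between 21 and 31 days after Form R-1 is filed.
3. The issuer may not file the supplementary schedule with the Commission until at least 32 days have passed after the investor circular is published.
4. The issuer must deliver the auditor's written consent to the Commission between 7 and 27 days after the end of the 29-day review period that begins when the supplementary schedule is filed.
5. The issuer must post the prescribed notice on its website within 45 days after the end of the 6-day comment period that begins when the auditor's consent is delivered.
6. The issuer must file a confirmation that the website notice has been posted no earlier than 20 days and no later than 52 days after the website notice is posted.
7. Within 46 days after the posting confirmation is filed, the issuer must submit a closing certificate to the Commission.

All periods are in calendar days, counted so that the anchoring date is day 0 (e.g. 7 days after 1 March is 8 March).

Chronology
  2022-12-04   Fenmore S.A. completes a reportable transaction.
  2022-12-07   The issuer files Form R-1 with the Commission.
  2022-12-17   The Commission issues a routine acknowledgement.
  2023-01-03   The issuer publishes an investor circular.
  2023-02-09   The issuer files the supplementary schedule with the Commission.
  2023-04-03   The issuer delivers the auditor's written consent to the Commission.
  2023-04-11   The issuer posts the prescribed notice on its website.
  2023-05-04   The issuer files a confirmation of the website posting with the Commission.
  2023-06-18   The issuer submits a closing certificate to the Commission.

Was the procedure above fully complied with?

Yes

(1) due by 2022-12-04 + 20 days = 2022-12-24; completed 2022-12-07, before the deadline.
(2) the permitted window runs from 2022-12-07 + 21 = 2022-12-28 to 2022-12-07 + 31 = 2023-01-07; done 2023-01-03, which is between those dates.
(3) permitted from 2023-01-03 + 32 days = 2023-02-04 onward; done 2023-02-09 — permitted.
(4) the permitted window runs from 2023-03-10 + 7 = 2023-03-17 to 2023-03-10 + 27 = 2023-04-06; done 2023-04-03, which is between those dates.
(5) due by 2023-04-09 + 45 days = 2023-05-24; completed 2023-04-11, before the deadline.
(6) the permitted window runs from 2023-04-11 + 20 = 2023-05-01 to 2023-04-11 + 52 = 2023-06-02; done 2023-05-04, which is between those dates.
(7) due by 2023-05-04 + 46 days = 2023-06-19; 2023-06-18 is within that limit.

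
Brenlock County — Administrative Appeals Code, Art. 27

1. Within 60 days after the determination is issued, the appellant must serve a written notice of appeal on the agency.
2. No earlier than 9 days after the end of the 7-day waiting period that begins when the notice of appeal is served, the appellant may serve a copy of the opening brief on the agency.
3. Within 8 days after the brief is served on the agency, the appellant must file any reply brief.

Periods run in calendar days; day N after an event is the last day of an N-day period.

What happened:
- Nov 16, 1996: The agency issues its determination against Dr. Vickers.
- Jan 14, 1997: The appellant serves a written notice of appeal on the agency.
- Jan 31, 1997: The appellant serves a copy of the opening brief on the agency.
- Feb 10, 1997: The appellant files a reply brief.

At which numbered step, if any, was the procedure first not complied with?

Step 1: 60 days after Nov 16, 1996 (when the determination is issued) is Jan 15, 1997; completed Jan 14, 1997, before the deadline.
Step 2: the earliest permitted date is 9 days after Jan 21, 1997 (end of the 7-day waiting period, which began when the notice of appeal is served on Jan 14, 1997), i.e. Jan 30, 1997; Jan 31, 1997 is on or after that date.
Step 3: 8 days after Jan 31, 1997 (when the brief is served on the agency) is Feb 8, 1997; Feb 10, 1997 misses that deadline by 2 days.

Step 3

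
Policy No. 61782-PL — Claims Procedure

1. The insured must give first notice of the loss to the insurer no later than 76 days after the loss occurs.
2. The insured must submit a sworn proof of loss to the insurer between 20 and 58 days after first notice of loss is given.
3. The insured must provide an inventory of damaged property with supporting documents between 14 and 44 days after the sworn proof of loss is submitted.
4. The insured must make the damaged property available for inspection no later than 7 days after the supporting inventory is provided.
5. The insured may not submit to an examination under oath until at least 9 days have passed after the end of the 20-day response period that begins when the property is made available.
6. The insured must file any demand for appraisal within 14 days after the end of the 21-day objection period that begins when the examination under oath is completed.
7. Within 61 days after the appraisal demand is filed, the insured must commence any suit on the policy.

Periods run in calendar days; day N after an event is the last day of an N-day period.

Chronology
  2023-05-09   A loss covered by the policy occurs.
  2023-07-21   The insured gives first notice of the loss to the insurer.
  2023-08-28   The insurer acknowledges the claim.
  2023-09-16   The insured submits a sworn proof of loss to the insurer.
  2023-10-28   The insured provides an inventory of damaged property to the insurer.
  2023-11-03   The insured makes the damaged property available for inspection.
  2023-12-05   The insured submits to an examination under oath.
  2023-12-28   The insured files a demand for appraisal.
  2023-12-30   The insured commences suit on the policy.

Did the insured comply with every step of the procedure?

Step 1: 76 days after 2023-05-09 (when the loss occurs) is 2023-07-24; completed 2023-07-21, before the deadline.
Step 2: the window is 20–58 days after 2023-07-21 (when first notice of loss is given), so 2023-08-10 through 2023-09-17; done 2023-09-16 — within the window.
Step 3: the window is 14–44 days after 2023-09-16 (when the sworn proof of loss is submitted), so 2023-09-30 through 2023-10-30; done 2023-10-28 — within the window.
Step 4: 7 days after 2023-10-28 (when the supporting inventory is provided) is 2023-11-04; 2023-11-03 is within that limit.
Step 5: the earliest permitted date is 9 days after 2023-11-23 (end of the 20-day response period, which began when the property is made available on 2023-11-03), i.e. 2023-12-02; done 2023-12-05, after the minimum wait.
Step 6: 14 days after 2023-12-26 (end of the 21-day objection period, which began when the examination under oath is completed on 2023-12-05) is 2024-01-09; completed 2023-12-28, before the deadline.
Step 7: 61 days after 2023-12-28 (when the appraisal demand is filed) is 2024-02-27; completed 2023-12-30, before the deadline.

Yes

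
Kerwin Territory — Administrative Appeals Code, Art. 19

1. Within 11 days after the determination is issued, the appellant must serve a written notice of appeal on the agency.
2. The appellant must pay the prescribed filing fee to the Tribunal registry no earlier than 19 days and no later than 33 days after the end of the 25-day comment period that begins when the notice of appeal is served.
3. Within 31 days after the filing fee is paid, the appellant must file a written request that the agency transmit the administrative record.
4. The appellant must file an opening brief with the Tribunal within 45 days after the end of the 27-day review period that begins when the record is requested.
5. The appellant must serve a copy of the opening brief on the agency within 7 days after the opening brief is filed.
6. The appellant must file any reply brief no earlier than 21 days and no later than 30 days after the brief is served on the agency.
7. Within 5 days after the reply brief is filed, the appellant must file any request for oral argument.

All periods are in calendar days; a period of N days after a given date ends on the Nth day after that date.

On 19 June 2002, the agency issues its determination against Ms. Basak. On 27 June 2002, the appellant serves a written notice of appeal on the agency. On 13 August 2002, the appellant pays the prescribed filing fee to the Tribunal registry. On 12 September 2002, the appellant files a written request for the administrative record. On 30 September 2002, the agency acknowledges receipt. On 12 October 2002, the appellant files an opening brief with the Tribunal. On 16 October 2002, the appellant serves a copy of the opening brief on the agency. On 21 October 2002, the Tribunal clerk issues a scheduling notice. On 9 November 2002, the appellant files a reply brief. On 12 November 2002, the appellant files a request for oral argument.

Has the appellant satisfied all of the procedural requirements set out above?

(1) due by 19 June 2002 + 11 days = 30 June 2002; done 27 June 2002 — timely.
(2) the permitted window runs from 22 July 2002 + 19 = 10 August 2002 to 22 July 2002 + 33 = 24 August 2002; done 13 August 2002, which is between those dates.
(3) due by 13 August 2002 + 31 days = 13 September 2002; 12 September 2002 is within that limit.
(4) due by 9 October 2002 + 45 days = 23 November 2002; done 12 October 2002 — timely.
(5) due by 12 October 2002 + 7 days = 19 October 2002; 16 October 2002 is within that limit.
(6) the permitted window runs from 16 October 2002 + 21 = 6 November 2002 to 16 October 2002 + 30 = 15 November 2002; done 9 November 2002, which is between those dates.
(7) due by 9 November 2002 + 5 days = 14 November 2002; done 12 November 2002 — timely.

Yes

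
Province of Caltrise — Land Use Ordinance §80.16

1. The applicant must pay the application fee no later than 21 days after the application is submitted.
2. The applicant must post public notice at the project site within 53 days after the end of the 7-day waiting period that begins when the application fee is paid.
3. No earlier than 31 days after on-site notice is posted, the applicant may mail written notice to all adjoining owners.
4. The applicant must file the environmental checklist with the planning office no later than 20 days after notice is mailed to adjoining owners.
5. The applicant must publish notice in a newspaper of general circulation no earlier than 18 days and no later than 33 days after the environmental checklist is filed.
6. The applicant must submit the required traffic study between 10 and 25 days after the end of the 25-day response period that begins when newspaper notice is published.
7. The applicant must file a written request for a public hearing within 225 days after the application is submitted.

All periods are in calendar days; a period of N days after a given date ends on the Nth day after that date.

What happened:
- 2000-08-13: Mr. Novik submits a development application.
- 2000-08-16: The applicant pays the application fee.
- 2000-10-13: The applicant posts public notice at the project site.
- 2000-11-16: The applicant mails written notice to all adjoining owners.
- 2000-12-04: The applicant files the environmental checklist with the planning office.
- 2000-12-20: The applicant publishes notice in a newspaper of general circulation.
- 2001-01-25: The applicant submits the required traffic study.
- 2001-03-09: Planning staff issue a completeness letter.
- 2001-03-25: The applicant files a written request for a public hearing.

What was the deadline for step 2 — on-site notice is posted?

The application fee is paid on 2000-08-16; the 7-day waiting period therefore ends 2000-08-23, and step 2 runs from that date. 53 days after 2000-08-23 is 2000-10-15.

2000-10-15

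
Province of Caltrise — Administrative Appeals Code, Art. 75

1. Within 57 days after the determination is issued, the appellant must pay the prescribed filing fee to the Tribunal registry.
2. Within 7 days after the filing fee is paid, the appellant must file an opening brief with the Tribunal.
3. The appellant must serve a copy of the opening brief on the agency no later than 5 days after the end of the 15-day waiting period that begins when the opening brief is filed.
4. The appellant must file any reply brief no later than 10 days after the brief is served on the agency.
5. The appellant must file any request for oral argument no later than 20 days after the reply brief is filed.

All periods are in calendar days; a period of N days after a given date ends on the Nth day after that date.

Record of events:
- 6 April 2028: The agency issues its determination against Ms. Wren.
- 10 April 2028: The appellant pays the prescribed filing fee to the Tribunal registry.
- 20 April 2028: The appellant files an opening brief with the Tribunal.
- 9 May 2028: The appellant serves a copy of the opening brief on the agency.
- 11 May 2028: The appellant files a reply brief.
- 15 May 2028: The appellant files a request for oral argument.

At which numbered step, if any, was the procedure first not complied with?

(1) due by 6 April 2028 + 57 days = 2 June 2028; done 10 April 2028 — timely.
(2) due by 10 April 2028 + 7 days = 17 April 2028; 20 April 2028 misses that deadline by 3 days.
That is the first point of non-compliance.

Step 2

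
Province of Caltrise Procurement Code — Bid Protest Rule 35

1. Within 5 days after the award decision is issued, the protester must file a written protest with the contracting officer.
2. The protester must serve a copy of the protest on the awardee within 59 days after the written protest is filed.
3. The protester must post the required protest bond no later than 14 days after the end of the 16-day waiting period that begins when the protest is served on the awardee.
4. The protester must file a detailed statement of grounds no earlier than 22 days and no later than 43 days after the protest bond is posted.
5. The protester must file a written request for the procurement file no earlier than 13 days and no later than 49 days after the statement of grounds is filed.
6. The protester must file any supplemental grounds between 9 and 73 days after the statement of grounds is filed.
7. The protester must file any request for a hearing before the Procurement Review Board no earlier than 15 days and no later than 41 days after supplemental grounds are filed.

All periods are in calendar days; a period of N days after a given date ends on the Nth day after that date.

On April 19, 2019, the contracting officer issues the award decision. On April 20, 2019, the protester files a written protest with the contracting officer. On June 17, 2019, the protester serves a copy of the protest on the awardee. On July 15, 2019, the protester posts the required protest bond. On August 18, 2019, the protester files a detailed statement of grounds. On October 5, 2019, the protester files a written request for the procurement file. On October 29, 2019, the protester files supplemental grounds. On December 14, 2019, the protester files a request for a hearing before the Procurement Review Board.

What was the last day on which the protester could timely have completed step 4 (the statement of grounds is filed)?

August 27, 2019

Step 4 runs from July 15, 2019, when the protest bond is posted. The window is 22–43 days after July 15, 2019; it closes on August 27, 2019.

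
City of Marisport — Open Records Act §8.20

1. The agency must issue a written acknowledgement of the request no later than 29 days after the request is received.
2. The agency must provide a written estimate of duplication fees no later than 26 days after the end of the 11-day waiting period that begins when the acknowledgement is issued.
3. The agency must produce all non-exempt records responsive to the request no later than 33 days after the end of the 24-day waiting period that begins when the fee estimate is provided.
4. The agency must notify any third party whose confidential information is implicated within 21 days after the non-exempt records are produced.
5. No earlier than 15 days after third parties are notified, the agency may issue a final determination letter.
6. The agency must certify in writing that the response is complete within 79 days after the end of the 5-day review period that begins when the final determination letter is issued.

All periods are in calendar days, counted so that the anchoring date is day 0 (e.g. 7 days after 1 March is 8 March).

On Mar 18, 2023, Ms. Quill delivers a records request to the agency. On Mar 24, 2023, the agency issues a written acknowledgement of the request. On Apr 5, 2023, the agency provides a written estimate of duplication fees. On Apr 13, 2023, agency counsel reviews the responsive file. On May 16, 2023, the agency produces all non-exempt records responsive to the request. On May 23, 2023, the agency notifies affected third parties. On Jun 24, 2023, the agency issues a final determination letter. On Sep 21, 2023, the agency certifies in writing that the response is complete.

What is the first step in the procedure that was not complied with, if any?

Step 6

Step 1: 29 days after Mar 18, 2023 (when the request is received) is Apr 16, 2023; Mar 24, 2023 is within that limit.
Step 2: 26 days after Apr 4, 2023 (end of the 11-day waiting period, which began when the acknowledgement is issued on Mar 24, 2023) is Apr 30, 2023; completed Apr 5, 2023, before the deadline.
Step 3: 33 days after Apr 29, 2023 (end of the 24-day waiting period, which began when the fee estimate is provided on Apr 5, 2023) is Jun 1, 2023; completed May 16, 2023, before the deadline.
Step 4: 21 days after May 16, 2023 (when the non-exempt records are produced) is Jun 6, 2023; May 23, 2023 is within that limit.
Step 5: the earliest permitted date is 15 days after May 23, 2023 (when third parties are notified), i.e. Jun 7, 2023; done Jun 24, 2023, after the minimum wait.
Step 6: 79 days after Jun 29, 2023 (end of the 5-day review period, which began when the final determination letter is issued on Jun 24, 2023) is Sep 16, 2023; done Sep 21, 2023 — 5 days late.
The procedure was therefore not followed at step 6.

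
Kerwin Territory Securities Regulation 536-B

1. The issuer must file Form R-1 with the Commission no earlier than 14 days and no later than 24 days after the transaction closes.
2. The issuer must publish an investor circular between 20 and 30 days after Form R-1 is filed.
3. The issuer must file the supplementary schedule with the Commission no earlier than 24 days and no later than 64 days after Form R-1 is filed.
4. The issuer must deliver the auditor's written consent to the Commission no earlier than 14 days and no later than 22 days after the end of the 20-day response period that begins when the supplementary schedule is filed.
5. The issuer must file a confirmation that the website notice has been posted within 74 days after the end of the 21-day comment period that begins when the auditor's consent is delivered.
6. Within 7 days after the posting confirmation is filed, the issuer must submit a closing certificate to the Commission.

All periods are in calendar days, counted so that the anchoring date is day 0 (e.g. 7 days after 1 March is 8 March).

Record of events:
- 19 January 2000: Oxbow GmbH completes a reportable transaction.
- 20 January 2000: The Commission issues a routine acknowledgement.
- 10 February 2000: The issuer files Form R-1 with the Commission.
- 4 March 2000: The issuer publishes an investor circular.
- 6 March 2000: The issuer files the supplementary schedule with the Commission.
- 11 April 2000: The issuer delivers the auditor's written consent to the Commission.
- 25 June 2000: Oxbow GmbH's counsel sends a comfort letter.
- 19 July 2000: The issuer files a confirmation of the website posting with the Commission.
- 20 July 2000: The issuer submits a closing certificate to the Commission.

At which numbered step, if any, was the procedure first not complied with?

Step 5

Step 1 — 14 and 24 days from 19 January 2000 (when the transaction closes) are 2 February 2000 and 12 February 2000 respectively; done 10 February 2000 — within the window.
Step 2 — 20 and 30 days from 10 February 2000 (when Form R-1 is filed) are 1 March 2000 and 11 March 2000 respectively; done 4 March 2000 — within the window.
Step 3 — 24 and 64 days from 10 February 2000 (when Form R-1 is filed) are 5 March 2000 and 14 April 2000 respectively; done 6 March 2000 — within the window.
Step 4 — 14 and 22 days from 26 March 2000 (end of the 20-day response period, which began when the supplementary schedule is filed on 6 March 2000) are 9 April 2000 and 17 April 2000 respectively; done 11 April 2000 — within the window.
Step 5 — counting 74 days from 2 May 2000 (end of the 21-day comment period, which began when the auditor's consent is delivered on 11 April 2000) gives a deadline of 15 July 2000; not done until 19 July 2000, 4 days after the deadline.
The procedure was therefore not followed at step 5.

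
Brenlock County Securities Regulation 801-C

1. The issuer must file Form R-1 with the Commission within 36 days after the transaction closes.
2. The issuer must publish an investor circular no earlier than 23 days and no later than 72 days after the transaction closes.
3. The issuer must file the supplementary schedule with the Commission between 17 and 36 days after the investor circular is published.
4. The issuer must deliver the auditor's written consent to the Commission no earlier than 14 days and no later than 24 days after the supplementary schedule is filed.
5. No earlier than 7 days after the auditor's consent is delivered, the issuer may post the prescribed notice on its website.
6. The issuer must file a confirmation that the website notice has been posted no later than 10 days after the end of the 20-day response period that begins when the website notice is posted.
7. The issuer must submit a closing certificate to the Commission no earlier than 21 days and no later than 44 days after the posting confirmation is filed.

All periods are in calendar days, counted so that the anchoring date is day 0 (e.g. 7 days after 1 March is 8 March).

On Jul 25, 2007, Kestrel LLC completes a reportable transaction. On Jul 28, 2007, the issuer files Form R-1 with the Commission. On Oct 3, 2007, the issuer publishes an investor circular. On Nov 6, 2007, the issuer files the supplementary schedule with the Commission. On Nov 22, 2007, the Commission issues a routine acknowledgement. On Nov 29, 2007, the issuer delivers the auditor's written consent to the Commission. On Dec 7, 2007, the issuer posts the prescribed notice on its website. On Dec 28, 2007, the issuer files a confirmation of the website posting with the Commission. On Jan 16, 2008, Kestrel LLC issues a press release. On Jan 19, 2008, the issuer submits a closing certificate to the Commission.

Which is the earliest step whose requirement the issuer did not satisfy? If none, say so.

None — every step was satisfied

Step 1 — counting 36 days from Jul 25, 2007 (when the transaction closes) gives a deadline of Aug 30, 2007; completed Jul 28, 2007, before the deadline.
Step 2 — 23 and 72 days from Jul 25, 2007 (when the transaction closes) are Aug 17, 2007 and Oct 5, 2007 respectively; done Oct 3, 2007 — within the window.
Step 3 — 17 and 36 days from Oct 3, 2007 (when the investor circular is published) are Oct 20, 2007 and Nov 8, 2007 respectively; done Nov 6, 2007 — within the window.
Step 4 — 14 and 24 days from Nov 6, 2007 (when the supplementary schedule is filed) are Nov 20, 2007 and Nov 30, 2007 respectively; Nov 29, 2007 falls inside that range.
Step 5 — must wait 7 days from Nov 29, 2007 (when the auditor's consent is delivered), so not before Dec 6, 2007; Dec 7, 2007 is on or after that date.
Step 6 — counting 10 days from Dec 27, 2007 (end of the 20-day response period, which began when the website notice is posted on Dec 7, 2007) gives a deadline of Jan 6, 2008; completed Dec 28, 2007, before the deadline.
Step 7 — 21 and 44 days from Dec 28, 2007 (when the posting confirmation is filed) are Jan 18, 2008 and Feb 10, 2008 respectively; done Jan 19, 2008 — within the window.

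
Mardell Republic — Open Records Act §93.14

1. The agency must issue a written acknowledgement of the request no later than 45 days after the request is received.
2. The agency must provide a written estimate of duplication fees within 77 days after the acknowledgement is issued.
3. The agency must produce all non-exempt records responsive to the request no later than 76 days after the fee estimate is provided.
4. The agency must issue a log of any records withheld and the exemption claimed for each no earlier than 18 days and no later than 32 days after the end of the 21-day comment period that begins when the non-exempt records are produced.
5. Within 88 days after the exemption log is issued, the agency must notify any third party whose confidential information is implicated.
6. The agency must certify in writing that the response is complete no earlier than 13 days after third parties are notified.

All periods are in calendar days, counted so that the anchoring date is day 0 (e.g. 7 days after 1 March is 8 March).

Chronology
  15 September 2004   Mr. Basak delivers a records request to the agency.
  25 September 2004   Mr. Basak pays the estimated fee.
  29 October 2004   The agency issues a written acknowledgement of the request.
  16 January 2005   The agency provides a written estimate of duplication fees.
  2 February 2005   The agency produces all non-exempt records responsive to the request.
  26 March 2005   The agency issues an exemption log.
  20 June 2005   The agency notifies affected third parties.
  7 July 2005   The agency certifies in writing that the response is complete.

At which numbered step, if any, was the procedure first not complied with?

Step 2

Step 1 — counting 45 days from 15 September 2004 (when the request is received) gives a deadline of 30 October 2004; completed 29 October 2004, before the deadline.
Step 2 — counting 77 days from 29 October 2004 (when the acknowledgement is issued) gives a deadline of 14 January 2005; done 16 January 2005 — 2 days late.
The analysis stops there.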